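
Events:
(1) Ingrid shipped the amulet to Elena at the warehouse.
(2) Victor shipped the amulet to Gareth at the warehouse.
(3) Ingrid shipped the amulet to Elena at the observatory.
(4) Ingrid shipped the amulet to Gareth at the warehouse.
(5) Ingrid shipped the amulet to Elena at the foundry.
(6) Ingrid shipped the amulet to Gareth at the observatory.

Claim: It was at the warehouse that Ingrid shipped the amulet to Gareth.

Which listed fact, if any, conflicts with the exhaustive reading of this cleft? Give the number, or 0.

6

The cleft puts "at the warehouse" in focus and presupposes the open proposition with same agent, thing, recipient (Ingrid / the amulet / Gareth).
The exhaustive reading says no other setting fits that background.
But fact (6) also has same agent, thing, recipient (Ingrid / the amulet / Gareth), with setting = at the observatory — so the exhaustive reading fails.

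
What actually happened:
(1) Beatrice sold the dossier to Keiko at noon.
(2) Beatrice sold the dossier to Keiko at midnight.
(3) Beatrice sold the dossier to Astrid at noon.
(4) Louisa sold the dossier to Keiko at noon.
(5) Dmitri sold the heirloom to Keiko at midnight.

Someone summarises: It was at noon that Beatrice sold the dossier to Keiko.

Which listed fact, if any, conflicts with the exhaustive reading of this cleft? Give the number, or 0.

2

Focus of the cleft: "at noon" (the setting). Presupposed background: same agent, thing, recipient (Beatrice / the dossier / Keiko).
Exhaustivity: at noon is the only setting satisfying that background.
Fact (2) shares the background but with setting = at midnight; exhaustivity is violated.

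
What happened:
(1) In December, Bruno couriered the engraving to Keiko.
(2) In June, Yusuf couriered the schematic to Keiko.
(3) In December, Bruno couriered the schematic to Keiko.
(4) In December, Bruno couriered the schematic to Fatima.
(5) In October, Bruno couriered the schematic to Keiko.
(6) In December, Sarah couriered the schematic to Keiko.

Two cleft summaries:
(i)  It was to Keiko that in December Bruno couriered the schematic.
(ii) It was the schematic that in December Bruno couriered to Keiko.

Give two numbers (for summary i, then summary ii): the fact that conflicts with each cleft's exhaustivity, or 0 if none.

4, 1

Summary (i) focuses "Keiko" (the recipient); background Bruno as agent and the schematic as thing and in December as setting. Fact (4) matches that background with recipient = Fatima — refutes (i).
Summary (ii) focuses "the schematic" (the thing); background Bruno as agent and Keiko as recipient and in December as setting. Fact (1) matches that background with thing = the engraving — refutes (ii).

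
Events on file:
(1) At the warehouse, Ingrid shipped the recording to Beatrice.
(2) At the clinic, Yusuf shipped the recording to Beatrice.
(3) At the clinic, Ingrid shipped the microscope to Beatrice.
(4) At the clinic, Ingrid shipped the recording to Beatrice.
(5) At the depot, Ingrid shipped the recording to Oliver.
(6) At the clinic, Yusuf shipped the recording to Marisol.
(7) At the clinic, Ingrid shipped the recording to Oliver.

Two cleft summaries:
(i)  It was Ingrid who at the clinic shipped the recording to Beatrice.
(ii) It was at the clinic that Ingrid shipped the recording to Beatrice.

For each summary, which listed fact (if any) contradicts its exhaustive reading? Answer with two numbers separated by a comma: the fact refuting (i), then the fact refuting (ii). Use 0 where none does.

(i): focus "Ingrid". Looking for same thing, recipient, setting (the recording / Beatrice / at the clinic) with some other agent — fact (2) has Yusuf there. Refuted.
(ii): focus "at the clinic". Looking for same agent, thing, recipient (Ingrid / the recording / Beatrice) with some other setting — fact (1) has at the warehouse there. Refuted.

2, 1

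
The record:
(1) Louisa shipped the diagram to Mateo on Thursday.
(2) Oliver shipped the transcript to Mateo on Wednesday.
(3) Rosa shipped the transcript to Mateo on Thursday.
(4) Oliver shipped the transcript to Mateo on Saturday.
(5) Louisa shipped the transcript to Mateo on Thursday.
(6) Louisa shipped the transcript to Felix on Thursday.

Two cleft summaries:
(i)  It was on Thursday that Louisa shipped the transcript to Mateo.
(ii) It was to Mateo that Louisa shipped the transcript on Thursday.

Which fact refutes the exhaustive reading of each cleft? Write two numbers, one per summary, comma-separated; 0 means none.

0, 6

(i): focus "on Thursday". No fact shares Louisa as agent and the transcript as thing and Mateo as recipient with a different setting. 0.
(ii): focus "Mateo". Looking for Louisa as agent and the transcript as thing and on Thursday as setting with some other recipient — fact (6) has Felix there. Refuted.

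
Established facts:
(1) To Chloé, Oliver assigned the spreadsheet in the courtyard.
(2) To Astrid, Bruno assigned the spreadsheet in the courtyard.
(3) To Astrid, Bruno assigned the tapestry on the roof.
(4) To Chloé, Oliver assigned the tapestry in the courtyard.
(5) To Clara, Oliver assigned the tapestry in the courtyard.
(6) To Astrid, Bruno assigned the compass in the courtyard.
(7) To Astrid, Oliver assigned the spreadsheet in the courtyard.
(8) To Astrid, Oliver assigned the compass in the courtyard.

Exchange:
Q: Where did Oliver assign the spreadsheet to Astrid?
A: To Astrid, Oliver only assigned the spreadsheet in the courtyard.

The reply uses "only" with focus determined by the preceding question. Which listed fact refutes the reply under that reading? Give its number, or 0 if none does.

Answering "Where did ...?" puts focus on the setting — here, "in the courtyard".
"Only" then excludes alternative settings while the background — agent = Oliver, thing = the spreadsheet, recipient = Astrid — is held fixed.
No listed fact shares that background with another setting. Nothing contradicts the reply.
(Fact (1) would refute a reading with focus on the recipient — but that is not what the question asks.)

0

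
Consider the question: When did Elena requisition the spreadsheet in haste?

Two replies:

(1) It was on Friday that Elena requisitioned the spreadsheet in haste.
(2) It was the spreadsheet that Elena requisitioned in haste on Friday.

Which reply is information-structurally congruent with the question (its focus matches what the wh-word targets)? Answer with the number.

The question word "when" targets the time.
Option (1) clefts "on Friday" — that matches what the question asks about.
Option (2) clefts "the spreadsheet" — the direct object, not what was asked.
So the congruent reply is (1).

1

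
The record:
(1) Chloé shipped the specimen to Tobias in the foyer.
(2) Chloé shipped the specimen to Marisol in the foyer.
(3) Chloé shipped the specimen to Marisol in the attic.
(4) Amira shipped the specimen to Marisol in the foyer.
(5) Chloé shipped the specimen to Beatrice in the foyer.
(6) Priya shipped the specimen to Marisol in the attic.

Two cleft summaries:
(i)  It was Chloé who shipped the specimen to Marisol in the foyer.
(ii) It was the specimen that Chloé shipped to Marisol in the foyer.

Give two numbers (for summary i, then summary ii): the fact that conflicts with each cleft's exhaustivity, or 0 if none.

Summary (i) focuses "Chloé" (the agent); background the specimen as thing and Marisol as recipient and in the foyer as setting. Fact (4) matches that background with agent = Amira — refutes (i).
Summary (ii) focuses "the specimen" (the thing); background Chloé as agent and Marisol as recipient and in the foyer as setting. No fact matches that background with a different thing, so 0.

4, 0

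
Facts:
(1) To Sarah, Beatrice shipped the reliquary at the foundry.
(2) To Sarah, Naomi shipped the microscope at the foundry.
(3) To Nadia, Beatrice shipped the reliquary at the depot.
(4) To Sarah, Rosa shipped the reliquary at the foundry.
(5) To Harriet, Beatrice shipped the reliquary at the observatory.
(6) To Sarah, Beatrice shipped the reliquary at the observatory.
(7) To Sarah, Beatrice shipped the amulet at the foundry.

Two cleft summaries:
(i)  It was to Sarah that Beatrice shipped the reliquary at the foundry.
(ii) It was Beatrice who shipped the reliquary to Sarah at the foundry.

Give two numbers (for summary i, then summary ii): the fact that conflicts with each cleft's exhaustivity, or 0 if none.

Summary (i) focuses "Sarah" (the recipient); background same agent, thing, setting (Beatrice / the reliquary / at the foundry). No fact matches that background with a different recipient, so 0.
Summary (ii) focuses "Beatrice" (the agent); background same thing, recipient, setting (the reliquary / Sarah / at the foundry). Fact (4) matches that background with agent = Rosa — refutes (ii).

0, 4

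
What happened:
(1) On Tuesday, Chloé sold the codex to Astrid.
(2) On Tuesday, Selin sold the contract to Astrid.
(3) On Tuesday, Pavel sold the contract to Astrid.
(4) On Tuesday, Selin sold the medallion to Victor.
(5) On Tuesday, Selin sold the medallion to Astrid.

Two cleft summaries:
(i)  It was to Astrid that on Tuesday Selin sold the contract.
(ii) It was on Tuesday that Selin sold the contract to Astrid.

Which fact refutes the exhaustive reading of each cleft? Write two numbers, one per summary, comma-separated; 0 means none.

0, 0

(i): focus "Astrid". No fact shares same agent, thing, setting (Selin / the contract / on Tuesday) with a different recipient. 0.
(ii): focus "on Tuesday". No fact shares same agent, thing, recipient (Selin / the contract / Astrid) with a different setting. 0.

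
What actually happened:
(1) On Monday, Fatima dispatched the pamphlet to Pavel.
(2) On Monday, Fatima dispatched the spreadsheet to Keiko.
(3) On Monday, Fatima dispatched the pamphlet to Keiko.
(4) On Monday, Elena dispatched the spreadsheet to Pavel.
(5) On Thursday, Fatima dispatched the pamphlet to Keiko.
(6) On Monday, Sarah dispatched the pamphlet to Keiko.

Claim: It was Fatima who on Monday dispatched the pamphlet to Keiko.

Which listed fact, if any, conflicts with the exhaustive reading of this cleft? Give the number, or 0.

Focus of the cleft: "Fatima" (the agent). Presupposed background: the pamphlet as thing and Keiko as recipient and on Monday as setting.
The exhaustive reading says no other agent fits that background.
Fact (6) shares the background but with agent = Sarah; exhaustivity is violated.

6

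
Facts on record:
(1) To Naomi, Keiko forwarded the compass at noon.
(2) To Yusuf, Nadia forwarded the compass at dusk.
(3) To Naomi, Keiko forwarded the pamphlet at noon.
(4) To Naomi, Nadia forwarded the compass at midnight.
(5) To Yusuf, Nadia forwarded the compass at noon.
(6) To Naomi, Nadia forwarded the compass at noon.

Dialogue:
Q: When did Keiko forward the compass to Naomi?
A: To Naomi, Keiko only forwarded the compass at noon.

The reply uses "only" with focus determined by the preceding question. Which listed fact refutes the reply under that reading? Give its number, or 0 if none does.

0

The question "When did ...?" targets the setting, so in the reply the focus falls on "at noon".
So "only" ranges over settings; the rest (Keiko as agent and the compass as thing and Naomi as recipient) is presupposed.
No fact keeps Keiko as agent and the compass as thing and Naomi as recipient while changing the setting; every other fact differs on something backgrounded. The reply stands.
(Fact (3) would refute a reading with focus on the thing — but that is not what the question asks.)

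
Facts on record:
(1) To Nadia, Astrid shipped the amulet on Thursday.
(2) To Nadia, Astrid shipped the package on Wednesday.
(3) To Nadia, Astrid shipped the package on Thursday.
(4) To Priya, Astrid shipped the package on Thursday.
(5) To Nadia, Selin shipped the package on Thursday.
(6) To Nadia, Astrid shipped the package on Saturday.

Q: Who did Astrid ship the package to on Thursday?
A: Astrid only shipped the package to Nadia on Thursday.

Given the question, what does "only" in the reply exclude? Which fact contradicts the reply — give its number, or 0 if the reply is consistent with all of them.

4

The question "Who did ... to ...?" targets the recipient, so in the reply the focus falls on "Nadia".
So "only" ranges over recipients; the rest (Astrid as agent and the package as thing and on Thursday as setting) is presupposed.
Fact (4) shares the background with a different recipient (Priya) — counterexample.
(Fact (2) would refute a reading with focus on the setting — but that is not what the question asks.)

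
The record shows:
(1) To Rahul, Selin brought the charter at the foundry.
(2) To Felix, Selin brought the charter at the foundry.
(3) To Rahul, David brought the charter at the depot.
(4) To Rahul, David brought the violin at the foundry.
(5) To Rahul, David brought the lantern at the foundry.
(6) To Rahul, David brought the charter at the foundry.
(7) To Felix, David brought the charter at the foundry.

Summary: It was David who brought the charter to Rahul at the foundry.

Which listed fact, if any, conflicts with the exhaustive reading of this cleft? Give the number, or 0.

The cleft puts "David" in focus and presupposes the open proposition with same thing, recipient, setting (the charter / Rahul / at the foundry).
Exhaustivity: David is the only agent satisfying that background.
But fact (1) also has same thing, recipient, setting (the charter / Rahul / at the foundry), with agent = Selin — so the exhaustive reading fails.

1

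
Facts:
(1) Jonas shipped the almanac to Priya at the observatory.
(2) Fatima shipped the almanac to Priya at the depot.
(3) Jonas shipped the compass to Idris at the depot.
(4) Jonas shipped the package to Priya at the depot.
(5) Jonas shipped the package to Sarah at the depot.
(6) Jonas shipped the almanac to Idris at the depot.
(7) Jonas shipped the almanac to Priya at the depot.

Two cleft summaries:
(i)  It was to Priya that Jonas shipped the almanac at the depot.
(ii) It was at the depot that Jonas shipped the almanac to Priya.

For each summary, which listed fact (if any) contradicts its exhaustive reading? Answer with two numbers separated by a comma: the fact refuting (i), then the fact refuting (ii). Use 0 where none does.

6, 1

(i): focus "Priya". Looking for same agent, thing, setting (Jonas / the almanac / at the depot) with some other recipient — fact (6) has Idris there. Refuted.
(ii): focus "at the depot". Looking for same agent, thing, recipient (Jonas / the almanac / Priya) with some other setting — fact (1) has at the observatory there. Refuted.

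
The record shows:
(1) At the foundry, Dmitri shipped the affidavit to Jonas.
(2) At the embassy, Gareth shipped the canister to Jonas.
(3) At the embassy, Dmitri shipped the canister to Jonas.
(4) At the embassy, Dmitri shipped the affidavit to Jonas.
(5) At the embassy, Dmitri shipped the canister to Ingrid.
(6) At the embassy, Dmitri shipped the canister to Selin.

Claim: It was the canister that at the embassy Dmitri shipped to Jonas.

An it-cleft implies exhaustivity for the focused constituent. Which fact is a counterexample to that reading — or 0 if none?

The cleft puts "the canister" in focus and presupposes the open proposition with agent = Dmitri, recipient = Jonas, setting = at the embassy.
Exhaustivity: the canister is the only thing satisfying that background.
Fact (4) shares the background but with thing = the affidavit; exhaustivity is violated.

4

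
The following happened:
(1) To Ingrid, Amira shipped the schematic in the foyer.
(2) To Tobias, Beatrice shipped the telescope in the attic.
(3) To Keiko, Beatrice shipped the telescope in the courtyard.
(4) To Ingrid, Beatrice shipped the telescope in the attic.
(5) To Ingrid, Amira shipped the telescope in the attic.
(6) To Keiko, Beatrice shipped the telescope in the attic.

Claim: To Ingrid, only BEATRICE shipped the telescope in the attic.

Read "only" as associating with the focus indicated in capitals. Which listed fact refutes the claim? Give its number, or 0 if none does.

5

The capitals mark "Beatrice" as focus. So "only" rules out other agents, with the rest (thing = the telescope, recipient = Ingrid, setting = in the attic) as background.
Fact (5) shares the background but differs in agent (Amira) — a counterexample.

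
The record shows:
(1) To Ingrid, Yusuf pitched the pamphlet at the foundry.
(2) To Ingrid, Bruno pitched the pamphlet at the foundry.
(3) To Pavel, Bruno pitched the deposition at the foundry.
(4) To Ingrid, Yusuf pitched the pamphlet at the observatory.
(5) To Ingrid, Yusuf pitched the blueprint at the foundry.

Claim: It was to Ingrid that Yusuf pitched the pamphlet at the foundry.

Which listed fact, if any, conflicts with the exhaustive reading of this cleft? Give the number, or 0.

Focus of the cleft: "Ingrid" (the recipient). Presupposed background: Yusuf as agent and the pamphlet as thing and at the foundry as setting.
Exhaustivity: Ingrid is the only recipient satisfying that background.
No listed fact matches the background with a different recipient. Exhaustivity holds.

0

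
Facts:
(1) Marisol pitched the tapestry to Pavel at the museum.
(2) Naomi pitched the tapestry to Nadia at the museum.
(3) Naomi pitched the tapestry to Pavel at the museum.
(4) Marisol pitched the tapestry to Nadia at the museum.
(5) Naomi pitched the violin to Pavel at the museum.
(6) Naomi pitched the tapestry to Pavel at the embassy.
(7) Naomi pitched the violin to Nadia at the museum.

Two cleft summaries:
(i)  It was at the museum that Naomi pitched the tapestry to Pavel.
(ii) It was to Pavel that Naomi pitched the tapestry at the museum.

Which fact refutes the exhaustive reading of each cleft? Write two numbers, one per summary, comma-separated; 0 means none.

6, 2

Summary (i) focuses "at the museum" (the setting); background Naomi as agent and the tapestry as thing and Pavel as recipient. Fact (6) matches that background with setting = at the embassy — refutes (i).
Summary (ii) focuses "Pavel" (the recipient); background Naomi as agent and the tapestry as thing and at the museum as setting. Fact (2) matches that background with recipient = Nadia — refutes (ii).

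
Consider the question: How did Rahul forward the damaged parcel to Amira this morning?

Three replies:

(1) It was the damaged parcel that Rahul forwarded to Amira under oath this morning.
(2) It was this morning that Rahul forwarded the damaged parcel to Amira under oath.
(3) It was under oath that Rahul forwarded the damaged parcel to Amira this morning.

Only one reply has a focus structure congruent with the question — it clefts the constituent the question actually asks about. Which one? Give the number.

3

The question word "how" targets the manner.
Option (1) clefts "the damaged parcel" — the direct object, not what was asked.
Option (2) clefts "this morning" — the time, not what was asked.
Option (3) clefts "under oath" — that matches what the question asks about.
So the congruent reply is (3).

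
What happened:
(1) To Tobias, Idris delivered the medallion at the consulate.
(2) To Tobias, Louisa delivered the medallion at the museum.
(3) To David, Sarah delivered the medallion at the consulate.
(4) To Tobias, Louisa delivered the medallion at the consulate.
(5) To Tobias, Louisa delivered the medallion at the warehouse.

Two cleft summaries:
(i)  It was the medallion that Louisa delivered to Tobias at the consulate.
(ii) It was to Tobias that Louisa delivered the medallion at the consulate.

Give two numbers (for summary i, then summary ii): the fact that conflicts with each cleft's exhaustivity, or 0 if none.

Summary (i) focuses "the medallion" (the thing); background Louisa as agent and Tobias as recipient and at the consulate as setting. No fact matches that background with a different thing, so 0.
Summary (ii) focuses "Tobias" (the recipient); background Louisa as agent and the medallion as thing and at the consulate as setting. No fact matches that background with a different recipient, so 0.

0, 0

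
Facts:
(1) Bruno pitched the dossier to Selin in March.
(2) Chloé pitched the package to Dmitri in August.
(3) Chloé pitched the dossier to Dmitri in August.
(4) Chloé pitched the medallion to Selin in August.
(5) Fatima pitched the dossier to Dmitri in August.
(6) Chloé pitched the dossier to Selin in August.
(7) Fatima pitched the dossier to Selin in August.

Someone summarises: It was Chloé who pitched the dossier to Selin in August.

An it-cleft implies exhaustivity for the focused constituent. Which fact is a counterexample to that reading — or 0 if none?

The cleft puts "Chloé" in focus and presupposes the open proposition with same thing, recipient, setting (the dossier / Selin / in August).
Exhaustivity: Chloé is the only agent satisfying that background.
Fact (7) shares the background but with agent = Fatima; exhaustivity is violated.

7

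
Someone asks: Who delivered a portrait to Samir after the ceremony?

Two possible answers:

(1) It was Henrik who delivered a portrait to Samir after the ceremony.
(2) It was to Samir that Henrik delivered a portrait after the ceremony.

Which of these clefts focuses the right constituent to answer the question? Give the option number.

The question word "who" targets the subject (agent).
Option (1) clefts "Henrik" — that matches what the question asks about.
Option (2) clefts "to Samir" — the recipient, not what was asked.
So the congruent reply is (1).

1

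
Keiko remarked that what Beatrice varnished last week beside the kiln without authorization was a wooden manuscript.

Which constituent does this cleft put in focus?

a wooden manuscript

In a pseudo-cleft "What ... was X", the post-copular constituent X is the focus.
Here the focus is "a wooden manuscript". The backgrounded (presupposed) material includes "Beatrice", "without authorization", "beside the kiln" and "last week".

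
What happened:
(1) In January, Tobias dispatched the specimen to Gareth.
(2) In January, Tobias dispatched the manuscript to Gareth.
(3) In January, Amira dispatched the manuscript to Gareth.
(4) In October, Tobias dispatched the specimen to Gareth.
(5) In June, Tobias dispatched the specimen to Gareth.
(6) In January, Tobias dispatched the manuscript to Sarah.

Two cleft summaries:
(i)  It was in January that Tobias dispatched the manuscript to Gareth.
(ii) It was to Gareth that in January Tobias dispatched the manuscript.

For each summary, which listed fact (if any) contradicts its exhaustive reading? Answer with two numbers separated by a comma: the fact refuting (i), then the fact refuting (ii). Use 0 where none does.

(i): focus "in January". No fact shares same agent, thing, recipient (Tobias / the manuscript / Gareth) with a different setting. 0.
(ii): focus "Gareth". Looking for same agent, thing, setting (Tobias / the manuscript / in January) with some other recipient — fact (6) has Sarah there. Refuted.

0, 6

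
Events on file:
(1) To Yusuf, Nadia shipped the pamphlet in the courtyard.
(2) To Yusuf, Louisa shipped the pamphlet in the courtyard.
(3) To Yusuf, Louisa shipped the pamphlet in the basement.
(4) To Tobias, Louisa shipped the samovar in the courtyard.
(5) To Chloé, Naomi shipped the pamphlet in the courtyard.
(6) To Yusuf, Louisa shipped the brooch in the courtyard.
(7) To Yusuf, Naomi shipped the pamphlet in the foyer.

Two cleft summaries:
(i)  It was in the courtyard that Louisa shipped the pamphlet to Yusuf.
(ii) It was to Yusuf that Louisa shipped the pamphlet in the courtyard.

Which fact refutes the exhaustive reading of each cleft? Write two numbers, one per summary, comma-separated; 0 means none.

3, 0

(i): focus "in the courtyard". Looking for Louisa as agent and the pamphlet as thing and Yusuf as recipient with some other setting — fact (3) has in the basement there. Refuted.
(ii): focus "Yusuf". No fact shares Louisa as agent and the pamphlet as thing and in the courtyard as setting with a different recipient. 0.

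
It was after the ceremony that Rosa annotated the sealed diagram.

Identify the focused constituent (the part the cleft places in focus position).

In an it-cleft "It was X that/who ...", the clefted constituent X is the focus; the that/who-clause expresses the presupposed open proposition.
Here the focus is "after the ceremony". The backgrounded (presupposed) material includes "Rosa" and "the sealed diagram".

after the ceremony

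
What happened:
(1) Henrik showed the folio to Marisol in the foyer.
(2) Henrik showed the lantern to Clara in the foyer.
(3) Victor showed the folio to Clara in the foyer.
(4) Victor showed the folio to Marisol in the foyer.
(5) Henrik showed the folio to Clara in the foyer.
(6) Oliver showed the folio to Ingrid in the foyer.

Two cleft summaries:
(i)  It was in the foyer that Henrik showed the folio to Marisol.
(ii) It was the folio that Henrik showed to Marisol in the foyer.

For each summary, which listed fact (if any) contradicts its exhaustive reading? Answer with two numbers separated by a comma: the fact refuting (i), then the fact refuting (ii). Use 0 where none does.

(i): focus "in the foyer". No fact shares Henrik as agent and the folio as thing and Marisol as recipient with a different setting. 0.
(ii): focus "the folio". No fact shares Henrik as agent and Marisol as recipient and in the foyer as setting with a different thing. 0.

0, 0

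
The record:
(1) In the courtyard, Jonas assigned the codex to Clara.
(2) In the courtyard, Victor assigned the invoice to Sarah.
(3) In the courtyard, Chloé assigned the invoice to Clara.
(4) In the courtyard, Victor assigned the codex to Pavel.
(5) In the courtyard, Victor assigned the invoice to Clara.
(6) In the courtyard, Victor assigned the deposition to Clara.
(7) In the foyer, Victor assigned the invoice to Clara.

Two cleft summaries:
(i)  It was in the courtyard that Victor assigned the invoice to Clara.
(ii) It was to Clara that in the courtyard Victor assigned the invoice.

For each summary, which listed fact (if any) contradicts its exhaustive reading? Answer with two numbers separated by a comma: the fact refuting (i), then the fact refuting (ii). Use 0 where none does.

7, 2

(i): focus "in the courtyard". Looking for Victor as agent and the invoice as thing and Clara as recipient with some other setting — fact (7) has in the foyer there. Refuted.
(ii): focus "Clara". Looking for Victor as agent and the invoice as thing and in the courtyard as setting with some other recipient — fact (2) has Sarah there. Refuted.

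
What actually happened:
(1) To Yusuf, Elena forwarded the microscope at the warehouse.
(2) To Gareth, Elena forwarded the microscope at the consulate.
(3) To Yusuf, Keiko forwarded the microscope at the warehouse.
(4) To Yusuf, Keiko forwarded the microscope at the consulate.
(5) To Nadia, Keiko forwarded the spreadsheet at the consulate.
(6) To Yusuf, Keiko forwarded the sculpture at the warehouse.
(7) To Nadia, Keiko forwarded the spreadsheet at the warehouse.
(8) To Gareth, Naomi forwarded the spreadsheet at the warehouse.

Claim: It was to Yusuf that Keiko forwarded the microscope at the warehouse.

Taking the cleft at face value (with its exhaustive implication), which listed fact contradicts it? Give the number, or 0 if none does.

0

The cleft puts "Yusuf" in focus and presupposes the open proposition with agent = Keiko, thing = the microscope, setting = at the warehouse.
The exhaustive reading says no other recipient fits that background.
No listed fact matches the background with a different recipient. Exhaustivity holds.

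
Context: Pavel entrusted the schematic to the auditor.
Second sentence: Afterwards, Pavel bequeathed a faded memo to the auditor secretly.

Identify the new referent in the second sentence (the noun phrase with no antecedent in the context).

"Pavel" and "the auditor" in the second sentence are given — already mentioned in the context.
"a faded memo" has no antecedent in the context; it is discourse-new (the indefinite article also signals a new referent).

a faded memo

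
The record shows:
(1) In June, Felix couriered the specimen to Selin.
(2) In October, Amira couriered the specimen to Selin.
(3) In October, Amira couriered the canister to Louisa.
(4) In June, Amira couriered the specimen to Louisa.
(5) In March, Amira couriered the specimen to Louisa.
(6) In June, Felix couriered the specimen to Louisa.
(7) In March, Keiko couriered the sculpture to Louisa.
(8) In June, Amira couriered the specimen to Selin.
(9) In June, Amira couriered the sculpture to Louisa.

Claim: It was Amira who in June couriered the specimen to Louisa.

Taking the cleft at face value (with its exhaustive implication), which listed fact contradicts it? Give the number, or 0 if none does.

6

Focus of the cleft: "Amira" (the agent). Presupposed background: the specimen as thing and Louisa as recipient and in June as setting.
Exhaustivity: Amira is the only agent satisfying that background.
But fact (6) also has the specimen as thing and Louisa as recipient and in June as setting, with agent = Felix — so the exhaustive reading fails.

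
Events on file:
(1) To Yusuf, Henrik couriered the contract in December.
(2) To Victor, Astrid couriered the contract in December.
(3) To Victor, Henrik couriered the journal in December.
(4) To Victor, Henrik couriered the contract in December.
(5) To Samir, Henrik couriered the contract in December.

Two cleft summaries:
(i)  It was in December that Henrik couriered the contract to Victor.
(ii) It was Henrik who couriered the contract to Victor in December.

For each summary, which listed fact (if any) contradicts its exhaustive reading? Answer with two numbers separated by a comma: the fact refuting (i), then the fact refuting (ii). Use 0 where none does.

0, 2

(i): focus "in December". No fact shares agent = Henrik, thing = the contract, recipient = Victor with a different setting. 0.
(ii): focus "Henrik". Looking for thing = the contract, recipient = Victor, setting = in December with some other agent — fact (2) has Astrid there. Refuted.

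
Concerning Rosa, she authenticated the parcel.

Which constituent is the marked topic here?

Rosa

The construction explicitly marks "Rosa" as what the sentence is about — the topic.
The remainder of the clause is the comment (what is said about the topic).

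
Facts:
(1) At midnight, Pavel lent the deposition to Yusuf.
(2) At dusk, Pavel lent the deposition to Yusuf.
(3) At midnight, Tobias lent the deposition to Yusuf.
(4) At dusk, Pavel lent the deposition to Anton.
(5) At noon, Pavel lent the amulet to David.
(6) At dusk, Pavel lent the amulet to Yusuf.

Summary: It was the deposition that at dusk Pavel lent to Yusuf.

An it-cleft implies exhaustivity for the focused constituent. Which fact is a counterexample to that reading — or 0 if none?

The cleft puts "the deposition" in focus and presupposes the open proposition with same agent, recipient, setting (Pavel / Yusuf / at dusk).
The exhaustive reading says no other thing fits that background.
But fact (6) also has same agent, recipient, setting (Pavel / Yusuf / at dusk), with thing = the amulet — so the exhaustive reading fails.

6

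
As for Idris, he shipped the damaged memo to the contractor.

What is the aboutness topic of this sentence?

Idris

The construction explicitly marks "Idris" as what the sentence is about — the topic.
The remainder of the clause is the comment (what is said about the topic).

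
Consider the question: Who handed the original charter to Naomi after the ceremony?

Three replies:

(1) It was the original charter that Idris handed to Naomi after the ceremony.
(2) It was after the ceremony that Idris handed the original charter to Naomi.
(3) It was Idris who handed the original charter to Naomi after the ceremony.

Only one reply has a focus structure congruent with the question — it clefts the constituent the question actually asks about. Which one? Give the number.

The question word "who" targets the subject (agent).
Option (1) clefts "the original charter" — the direct object, not what was asked.
Option (2) clefts "after the ceremony" — the time, not what was asked.
Option (3) clefts "Idris" — that matches what the question asks about.
So the congruent reply is (3).

3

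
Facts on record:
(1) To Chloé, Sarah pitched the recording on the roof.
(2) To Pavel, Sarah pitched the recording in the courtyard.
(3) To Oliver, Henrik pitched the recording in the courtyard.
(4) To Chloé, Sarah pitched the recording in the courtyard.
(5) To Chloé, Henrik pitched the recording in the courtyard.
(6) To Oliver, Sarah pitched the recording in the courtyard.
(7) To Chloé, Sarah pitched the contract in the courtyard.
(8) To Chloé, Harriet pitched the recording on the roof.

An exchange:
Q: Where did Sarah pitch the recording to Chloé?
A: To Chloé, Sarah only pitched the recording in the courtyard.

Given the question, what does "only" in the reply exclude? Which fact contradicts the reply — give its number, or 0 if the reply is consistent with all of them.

The question "Where did ...?" targets the setting, so in the reply the focus falls on "in the courtyard".
So "only" ranges over settings; the rest (same agent, thing, recipient (Sarah / the recording / Chloé)) is presupposed.
Fact (1) shares the background with a different setting (on the roof) — counterexample.
(Fact (2) would refute a reading with focus on the recipient — but that is not what the question asks.)

1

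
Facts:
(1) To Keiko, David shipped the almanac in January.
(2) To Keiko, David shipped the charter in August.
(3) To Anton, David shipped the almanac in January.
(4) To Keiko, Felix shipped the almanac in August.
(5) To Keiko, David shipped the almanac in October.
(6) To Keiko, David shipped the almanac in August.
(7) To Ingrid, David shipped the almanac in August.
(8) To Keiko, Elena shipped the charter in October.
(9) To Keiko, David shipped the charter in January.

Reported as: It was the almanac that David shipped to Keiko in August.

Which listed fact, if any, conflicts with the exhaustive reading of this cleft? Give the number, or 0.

2

Focus of the cleft: "the almanac" (the thing). Presupposed background: David as agent and Keiko as recipient and in August as setting.
Exhaustivity: the almanac is the only thing satisfying that background.
But fact (2) also has David as agent and Keiko as recipient and in August as setting, with thing = the charter — so the exhaustive reading fails.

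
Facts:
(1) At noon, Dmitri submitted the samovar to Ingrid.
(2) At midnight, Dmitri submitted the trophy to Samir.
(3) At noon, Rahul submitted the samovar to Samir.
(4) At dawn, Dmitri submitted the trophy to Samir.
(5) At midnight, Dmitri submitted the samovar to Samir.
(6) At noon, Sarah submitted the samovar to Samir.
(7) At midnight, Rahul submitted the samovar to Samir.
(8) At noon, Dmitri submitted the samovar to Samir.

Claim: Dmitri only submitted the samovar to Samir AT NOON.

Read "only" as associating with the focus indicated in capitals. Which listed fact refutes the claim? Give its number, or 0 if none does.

The capitals mark "at noon" as focus. So "only" rules out other settings, with the rest (agent = Dmitri, thing = the samovar, recipient = Samir) as background.
Fact (5) shares the background but differs in setting (at midnight) — a counterexample.

5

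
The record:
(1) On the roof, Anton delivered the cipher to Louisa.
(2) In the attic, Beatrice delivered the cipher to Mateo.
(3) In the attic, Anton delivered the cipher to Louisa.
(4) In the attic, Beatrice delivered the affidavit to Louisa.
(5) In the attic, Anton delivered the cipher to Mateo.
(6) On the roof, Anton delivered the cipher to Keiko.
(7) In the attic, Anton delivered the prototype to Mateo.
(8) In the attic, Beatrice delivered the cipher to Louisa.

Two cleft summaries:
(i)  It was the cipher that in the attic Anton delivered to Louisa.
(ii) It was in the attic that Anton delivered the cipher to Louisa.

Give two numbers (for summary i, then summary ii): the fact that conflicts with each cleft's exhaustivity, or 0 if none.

(i): focus "the cipher". No fact shares agent = Anton, recipient = Louisa, setting = in the attic with a different thing. 0.
(ii): focus "in the attic". Looking for agent = Anton, thing = the cipher, recipient = Louisa with some other setting — fact (1) has on the roof there. Refuted.

0, 1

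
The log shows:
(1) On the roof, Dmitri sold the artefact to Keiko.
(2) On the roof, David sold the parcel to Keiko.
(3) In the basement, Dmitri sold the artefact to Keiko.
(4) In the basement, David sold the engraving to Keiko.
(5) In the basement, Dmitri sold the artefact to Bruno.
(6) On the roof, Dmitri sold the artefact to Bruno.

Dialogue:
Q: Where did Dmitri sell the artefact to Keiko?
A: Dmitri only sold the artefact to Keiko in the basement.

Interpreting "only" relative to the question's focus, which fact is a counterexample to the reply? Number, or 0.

The question "Where did ...?" targets the setting, so in the reply the focus falls on "in the basement".
So "only" ranges over settings; the rest (same agent, thing, recipient (Dmitri / the artefact / Keiko)) is presupposed.
Fact (1) keeps same agent, thing, recipient (Dmitri / the artefact / Keiko) but has setting = on the roof; that refutes the reply.
(Fact (5) would refute a reading with focus on the recipient — but that is not what the question asks.)

1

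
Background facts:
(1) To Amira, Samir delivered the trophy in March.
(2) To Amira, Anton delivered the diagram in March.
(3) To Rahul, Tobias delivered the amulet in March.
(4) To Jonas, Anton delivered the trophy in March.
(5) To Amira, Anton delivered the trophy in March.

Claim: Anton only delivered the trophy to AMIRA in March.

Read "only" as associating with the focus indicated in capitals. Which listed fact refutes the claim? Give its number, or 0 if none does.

Focus (in capitals) is "Amira" — the recipient. "Only" excludes alternative recipients while holding fixed same agent, thing, setting (Anton / the trophy / in March).
Fact (4) shares the background but differs in recipient (Jonas) — a counterexample.

4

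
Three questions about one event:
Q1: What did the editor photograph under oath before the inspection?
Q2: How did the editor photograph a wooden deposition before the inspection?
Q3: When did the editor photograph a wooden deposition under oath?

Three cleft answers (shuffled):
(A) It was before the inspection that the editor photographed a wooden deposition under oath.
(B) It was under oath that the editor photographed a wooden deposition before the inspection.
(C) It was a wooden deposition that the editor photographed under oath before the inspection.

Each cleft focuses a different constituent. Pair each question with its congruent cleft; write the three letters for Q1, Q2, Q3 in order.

CBA

Q1 asks about the direct object; cleft (C) focuses "a wooden deposition", which is the direct object — so Q1 → C.
Q2 asks about the manner; cleft (B) focuses "under oath", which is the manner — so Q2 → B.
Q3 asks about the time; cleft (A) focuses "before the inspection", which is the time — so Q3 → A.
Mapping: Q1→C, Q2→B, Q3→A.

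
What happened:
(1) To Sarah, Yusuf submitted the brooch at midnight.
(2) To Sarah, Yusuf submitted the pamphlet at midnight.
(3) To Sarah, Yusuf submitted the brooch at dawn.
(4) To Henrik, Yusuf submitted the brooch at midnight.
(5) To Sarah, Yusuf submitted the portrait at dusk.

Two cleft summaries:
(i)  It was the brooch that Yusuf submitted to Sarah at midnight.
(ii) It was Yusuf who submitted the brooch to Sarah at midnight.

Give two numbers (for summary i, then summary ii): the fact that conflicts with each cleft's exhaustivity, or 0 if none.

(i): focus "the brooch". Looking for agent = Yusuf, recipient = Sarah, setting = at midnight with some other thing — fact (2) has the pamphlet there. Refuted.
(ii): focus "Yusuf". No fact shares thing = the brooch, recipient = Sarah, setting = at midnight with a different agent. 0.

2, 0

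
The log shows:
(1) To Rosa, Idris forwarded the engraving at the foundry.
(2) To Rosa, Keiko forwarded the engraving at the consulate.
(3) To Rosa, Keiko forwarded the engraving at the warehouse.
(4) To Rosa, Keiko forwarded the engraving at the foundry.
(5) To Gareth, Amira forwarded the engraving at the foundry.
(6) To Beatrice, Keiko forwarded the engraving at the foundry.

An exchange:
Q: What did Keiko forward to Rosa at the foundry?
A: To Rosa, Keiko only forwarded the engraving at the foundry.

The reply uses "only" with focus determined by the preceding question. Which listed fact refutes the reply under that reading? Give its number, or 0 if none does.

0

The question "What did ...?" targets the thing, so in the reply the focus falls on "the engraving".
So "only" ranges over things; the rest (agent = Keiko, recipient = Rosa, setting = at the foundry) is presupposed.
No listed fact shares that background with another thing. Nothing contradicts the reply.
(Fact (2) would refute a reading with focus on the setting — but that is not what the question asks.)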